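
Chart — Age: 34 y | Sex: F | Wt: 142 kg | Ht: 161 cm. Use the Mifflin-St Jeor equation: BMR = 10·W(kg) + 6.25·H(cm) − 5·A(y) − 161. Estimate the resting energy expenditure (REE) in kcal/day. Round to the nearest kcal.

Mifflin-St Jeor (female): BMR = 10(142) + 6.25(161) − 5(34) − 161 = 1420 + 1006.25 − 170 − 161 = 2095.25 kcal/day.

2095 kcal/day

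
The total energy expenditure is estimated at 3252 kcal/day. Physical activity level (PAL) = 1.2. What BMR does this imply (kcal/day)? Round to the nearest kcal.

BMR = TEE ÷ activity factor = 3252 ÷ 1.2 = 2710 kcal/day.

2710 kcal/day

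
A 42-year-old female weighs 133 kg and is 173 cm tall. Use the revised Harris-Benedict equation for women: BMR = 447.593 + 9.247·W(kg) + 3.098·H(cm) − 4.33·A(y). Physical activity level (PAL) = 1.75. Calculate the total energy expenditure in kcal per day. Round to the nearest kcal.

3555 kcal per day

Harris-Benedict: BMR = 447.593 + 9.247(133) + 3.098(173) − 4.33(42) = 2031.538 kcal/day.
TEE = BMR × activity factor = 2031.538 × 1.75 = 3555.1915 kcal/day.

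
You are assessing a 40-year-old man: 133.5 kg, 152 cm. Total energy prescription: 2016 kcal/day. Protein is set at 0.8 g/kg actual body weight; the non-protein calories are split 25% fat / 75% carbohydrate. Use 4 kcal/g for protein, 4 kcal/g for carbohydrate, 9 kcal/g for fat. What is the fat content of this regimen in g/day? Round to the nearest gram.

44 g/day

Protein = 0.8 × 133.5 = 106.8 g → 106.8 × 4 = 427.2 kcal.
Non-protein calories = 2016 − 427.2 = 1588.8 kcal.
Fat: 25% × 1588.8 = 397.2 kcal; carbohydrate: 1191.6 kcal.
Fat: 397.2 kcal ÷ 9 kcal/g = 44.1333 g.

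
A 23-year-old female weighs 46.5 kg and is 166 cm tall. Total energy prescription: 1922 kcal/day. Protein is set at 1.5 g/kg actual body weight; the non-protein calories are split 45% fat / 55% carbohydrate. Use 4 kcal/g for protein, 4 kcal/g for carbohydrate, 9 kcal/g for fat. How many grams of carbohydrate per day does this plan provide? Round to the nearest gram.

226 g/day

Protein = 1.5 × 46.5 = 69.75 g → 69.75 × 4 = 279 kcal.
Non-protein calories = 1922 − 279 = 1643 kcal.
Fat: 45% × 1643 = 739.35 kcal; carbohydrate: 903.65 kcal.
Carbohydrate: 903.65 kcal ÷ 4 kcal/g = 225.9125 g.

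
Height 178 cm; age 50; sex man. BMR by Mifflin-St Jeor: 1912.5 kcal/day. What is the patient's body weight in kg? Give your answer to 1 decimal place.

1912.5 = 10·W + 6.25(178) − 5(50) + 5
10·W = 1912.5 − 867.5 = 1045, so W = 104.5 kg.

104.5 kg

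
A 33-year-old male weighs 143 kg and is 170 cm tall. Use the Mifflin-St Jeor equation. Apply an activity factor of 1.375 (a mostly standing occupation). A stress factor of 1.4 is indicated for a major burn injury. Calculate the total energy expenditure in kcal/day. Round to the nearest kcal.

4490 kcal/day

Mifflin-St Jeor (male): BMR = 10(143) + 6.25(170) − 5(33) + 5 = 1430 + 1062.5 − 165 + 5 = 2332.5 kcal/day.
TEE = BMR × activity factor = 2332.5 × 1.375 = 3207.1875 kcal/day.
Apply stress factor: 3207.1875 × 1.4 = 4490.0625 kcal/day.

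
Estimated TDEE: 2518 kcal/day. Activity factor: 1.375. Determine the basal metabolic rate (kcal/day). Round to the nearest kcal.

BMR = TEE ÷ activity factor = 2518 ÷ 1.375 = 1831.2727 kcal/day.

1831 kcal/day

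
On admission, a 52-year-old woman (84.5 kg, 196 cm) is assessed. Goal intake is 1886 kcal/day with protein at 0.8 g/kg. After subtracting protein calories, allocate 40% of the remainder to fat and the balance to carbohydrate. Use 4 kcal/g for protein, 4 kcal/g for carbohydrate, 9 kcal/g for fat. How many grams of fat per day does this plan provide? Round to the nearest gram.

72 g/day

Protein = 0.8 × 84.5 = 67.6 g → 67.6 × 4 = 270.4 kcal.
Non-protein calories = 1886 − 270.4 = 1615.6 kcal.
Fat: 40% × 1615.6 = 646.24 kcal; carbohydrate: 969.36 kcal.
Fat: 646.24 kcal ÷ 9 kcal/g = 71.8044 g.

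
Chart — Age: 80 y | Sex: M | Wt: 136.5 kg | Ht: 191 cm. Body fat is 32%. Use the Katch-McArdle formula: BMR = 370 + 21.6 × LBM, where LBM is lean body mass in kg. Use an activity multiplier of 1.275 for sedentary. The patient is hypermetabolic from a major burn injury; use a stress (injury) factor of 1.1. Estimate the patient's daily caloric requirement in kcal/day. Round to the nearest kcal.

LBM = 136.5 × (1 − 0.32) = 92.82 kg. Katch-McArdle: BMR = 370 + 21.6 × 92.82 = 2374.912 kcal/day.
TEE = BMR × activity factor = 2374.912 × 1.275 = 3028.0128 kcal/day.
Apply stress factor: 3028.0128 × 1.1 = 3330.8141 kcal/day.

3331 kcal/day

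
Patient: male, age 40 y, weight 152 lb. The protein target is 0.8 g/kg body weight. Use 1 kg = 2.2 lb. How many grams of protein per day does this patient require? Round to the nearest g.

Weight in kg = 152 ÷ 2.2 = 69.0909 kg.
Protein = 0.8 g/kg × 69.0909 kg = 55.2727 g/day.

55 g/day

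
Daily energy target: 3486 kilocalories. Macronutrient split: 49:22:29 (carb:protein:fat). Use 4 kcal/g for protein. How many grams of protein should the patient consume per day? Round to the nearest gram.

Protein energy = 22% × 3486 = 766.92 kcal.
At 4 kcal/g: 766.92 ÷ 4 = 191.73 g.

192 g/day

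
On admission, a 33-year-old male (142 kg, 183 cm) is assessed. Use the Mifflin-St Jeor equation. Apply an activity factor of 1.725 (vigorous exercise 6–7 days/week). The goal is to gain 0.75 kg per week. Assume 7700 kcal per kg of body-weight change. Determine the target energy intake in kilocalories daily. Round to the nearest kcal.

4971 kilocalories daily

Mifflin-St Jeor (male): BMR = 10(142) + 6.25(183) − 5(33) + 5 = 1420 + 1143.75 − 165 + 5 = 2403.75 kcal/day.
TEE = 2403.75 × 1.725 = 4146.4688 kcal/day.
Required daily surplus = 0.75 × 7700 ÷ 7 = 825 kcal/day.
Target intake = 4146.4688 + 825 = 4971.4688 kcal/day.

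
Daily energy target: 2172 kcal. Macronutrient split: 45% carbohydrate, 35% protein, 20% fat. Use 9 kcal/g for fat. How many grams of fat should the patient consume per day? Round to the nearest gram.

Fat energy = 20% × 2172 = 434.4 kcal.
At 9 kcal/g: 434.4 ÷ 9 = 48.2667 g.

48 g/day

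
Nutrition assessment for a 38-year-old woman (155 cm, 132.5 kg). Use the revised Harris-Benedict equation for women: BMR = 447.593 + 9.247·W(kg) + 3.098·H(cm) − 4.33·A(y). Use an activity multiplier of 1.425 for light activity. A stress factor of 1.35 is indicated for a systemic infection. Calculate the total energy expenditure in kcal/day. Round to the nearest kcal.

Harris-Benedict: BMR = 447.593 + 9.247(132.5) + 3.098(155) − 4.33(38) = 1988.4705 kcal/day.
TEE = BMR × activity factor = 1988.4705 × 1.425 = 2833.5705 kcal/day.
Apply stress factor: 2833.5705 × 1.35 = 3825.3201 kcal/day.

3825 kcal/day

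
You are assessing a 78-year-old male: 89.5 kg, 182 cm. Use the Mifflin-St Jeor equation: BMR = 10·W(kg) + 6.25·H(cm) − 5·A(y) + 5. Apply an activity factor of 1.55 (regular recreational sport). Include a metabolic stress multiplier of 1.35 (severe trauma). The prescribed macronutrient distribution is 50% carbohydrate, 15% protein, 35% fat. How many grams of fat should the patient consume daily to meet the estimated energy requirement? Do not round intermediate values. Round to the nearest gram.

134 g/day

Mifflin-St Jeor (male): BMR = 10(89.5) + 6.25(182) − 5(78) + 5 = 895 + 1137.5 − 390 + 5 = 1647.5 kcal/day.
TEE = 1647.5 × 1.55 = 2553.625 kcal/day.
With stress factor 1.35: 2553.625 × 1.35 = 3447.3938 kcal/day.
Fat energy = 35% × 3447.3938 = 1206.5878 kcal.
Fat = 1206.5878 ÷ 9 kcal/g = 134.0653 g.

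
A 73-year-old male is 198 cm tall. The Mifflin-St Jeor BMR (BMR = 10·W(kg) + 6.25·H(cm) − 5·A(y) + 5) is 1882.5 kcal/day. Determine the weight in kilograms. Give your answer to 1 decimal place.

100.5 kg

1882.5 = 10·W + 6.25(198) − 5(73) + 5
10·W = 1882.5 − 877.5 = 1005, so W = 100.5 kg.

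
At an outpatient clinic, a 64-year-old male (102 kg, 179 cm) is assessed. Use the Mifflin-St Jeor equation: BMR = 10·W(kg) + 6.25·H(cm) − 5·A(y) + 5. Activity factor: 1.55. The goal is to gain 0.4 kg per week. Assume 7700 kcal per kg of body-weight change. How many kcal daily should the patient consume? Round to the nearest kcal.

3267 kcal daily

Mifflin-St Jeor (male): BMR = 10(102) + 6.25(179) − 5(64) + 5 = 1020 + 1118.75 − 320 + 5 = 1823.75 kcal/day.
TEE = 1823.75 × 1.55 = 2826.8125 kcal/day.
Required daily surplus = 0.4 × 7700 ÷ 7 = 440 kcal/day.
Target intake = 2826.8125 + 440 = 3266.8125 kcal/day.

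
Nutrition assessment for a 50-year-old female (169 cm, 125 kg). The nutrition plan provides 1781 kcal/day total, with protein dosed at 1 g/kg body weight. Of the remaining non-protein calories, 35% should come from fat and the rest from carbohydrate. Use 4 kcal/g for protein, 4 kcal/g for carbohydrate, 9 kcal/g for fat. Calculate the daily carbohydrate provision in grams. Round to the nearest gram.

Protein = 1 × 125 = 125 g → 125 × 4 = 500 kcal.
Non-protein calories = 1781 − 500 = 1281 kcal.
Fat: 35% × 1281 = 448.35 kcal; carbohydrate: 832.65 kcal.
Carbohydrate: 832.65 kcal ÷ 4 kcal/g = 208.1625 g.

208 g/day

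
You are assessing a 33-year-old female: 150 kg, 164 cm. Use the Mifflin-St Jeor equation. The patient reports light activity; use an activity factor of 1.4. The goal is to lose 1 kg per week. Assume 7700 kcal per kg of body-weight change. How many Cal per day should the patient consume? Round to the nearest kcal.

1979 Cal per day

Mifflin-St Jeor (female): BMR = 10(150) + 6.25(164) − 5(33) − 161 = 1500 + 1025 − 165 − 161 = 2199 kcal/day.
TEE = 2199 × 1.4 = 3078.6 kcal/day.
Required daily deficit = 1 × 7700 ÷ 7 = 1100 kcal/day.
Target intake = 3078.6 − 1100 = 1978.6 kcal/day.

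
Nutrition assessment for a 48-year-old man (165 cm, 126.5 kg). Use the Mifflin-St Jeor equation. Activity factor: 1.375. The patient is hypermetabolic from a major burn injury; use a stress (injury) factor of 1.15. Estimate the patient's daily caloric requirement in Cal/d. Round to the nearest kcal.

Mifflin-St Jeor (male): BMR = 10(126.5) + 6.25(165) − 5(48) + 5 = 1265 + 1031.25 − 240 + 5 = 2061.25 kcal/day.
TEE = BMR × activity factor = 2061.25 × 1.375 = 2834.2188 kcal/day.
Apply stress factor: 2834.2188 × 1.15 = 3259.3516 kcal/day.

3259 Cal/d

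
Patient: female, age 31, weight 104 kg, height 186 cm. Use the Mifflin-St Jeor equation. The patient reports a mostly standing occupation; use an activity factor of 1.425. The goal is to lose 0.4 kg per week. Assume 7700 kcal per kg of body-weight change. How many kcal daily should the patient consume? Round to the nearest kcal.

2248 kcal daily

Mifflin-St Jeor (female): BMR = 10(104) + 6.25(186) − 5(31) − 161 = 1040 + 1162.5 − 155 − 161 = 1886.5 kcal/day.
TEE = 1886.5 × 1.425 = 2688.2625 kcal/day.
Required daily deficit = 0.4 × 7700 ÷ 7 = 440 kcal/day.
Target intake = 2688.2625 − 440 = 2248.2625 kcal/day.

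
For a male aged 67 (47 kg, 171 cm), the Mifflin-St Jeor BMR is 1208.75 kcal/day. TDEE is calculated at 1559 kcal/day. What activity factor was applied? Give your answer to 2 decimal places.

1.29

Activity factor = TEE ÷ BMR = 1559 ÷ 1208.75 = 1.29.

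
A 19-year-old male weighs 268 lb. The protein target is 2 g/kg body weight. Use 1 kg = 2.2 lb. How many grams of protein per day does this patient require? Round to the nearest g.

244 g/day

Weight in kg = 268 ÷ 2.2 = 121.8182 kg.
Protein = 2 g/kg × 121.8182 kg = 243.6364 g/day.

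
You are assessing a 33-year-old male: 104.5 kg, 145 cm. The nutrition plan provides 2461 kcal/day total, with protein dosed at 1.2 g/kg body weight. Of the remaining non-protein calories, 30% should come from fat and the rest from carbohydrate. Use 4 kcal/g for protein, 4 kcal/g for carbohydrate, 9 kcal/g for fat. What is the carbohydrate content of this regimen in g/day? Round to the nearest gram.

343 g/day

Protein = 1.2 × 104.5 = 125.4 g → 125.4 × 4 = 501.6 kcal.
Non-protein calories = 2461 − 501.6 = 1959.4 kcal.
Fat: 30% × 1959.4 = 587.82 kcal; carbohydrate: 1371.58 kcal.
Carbohydrate: 1371.58 kcal ÷ 4 kcal/g = 342.895 g.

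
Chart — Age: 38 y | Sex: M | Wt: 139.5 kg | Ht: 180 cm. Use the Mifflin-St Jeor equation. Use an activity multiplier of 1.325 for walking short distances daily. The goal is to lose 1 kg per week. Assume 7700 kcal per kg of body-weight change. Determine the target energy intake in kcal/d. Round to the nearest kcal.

1994 kcal/d

Mifflin-St Jeor (male): BMR = 10(139.5) + 6.25(180) − 5(38) + 5 = 1395 + 1125 − 190 + 5 = 2335 kcal/day.
TEE = 2335 × 1.325 = 3093.875 kcal/day.
Required daily deficit = 1 × 7700 ÷ 7 = 1100 kcal/day.
Target intake = 3093.875 − 1100 = 1993.875 kcal/day.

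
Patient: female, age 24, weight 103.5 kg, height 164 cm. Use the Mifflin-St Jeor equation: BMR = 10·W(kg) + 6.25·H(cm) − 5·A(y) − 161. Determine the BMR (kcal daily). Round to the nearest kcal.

Mifflin-St Jeor (female): BMR = 10(103.5) + 6.25(164) − 5(24) − 161 = 1035 + 1025 − 120 − 161 = 1779 kcal/day.

1779 kcal daily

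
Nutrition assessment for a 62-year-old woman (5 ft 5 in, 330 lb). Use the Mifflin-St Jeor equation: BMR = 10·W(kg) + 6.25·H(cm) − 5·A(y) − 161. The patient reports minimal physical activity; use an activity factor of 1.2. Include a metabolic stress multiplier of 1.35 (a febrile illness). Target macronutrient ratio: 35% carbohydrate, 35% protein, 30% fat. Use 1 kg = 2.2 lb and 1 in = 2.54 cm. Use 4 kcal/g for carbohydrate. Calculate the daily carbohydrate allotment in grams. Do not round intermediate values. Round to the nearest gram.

Convert to metric: weight = 330 ÷ 2.2 = 150 kg; height = (5×12 + 5) × 2.54 = 65 × 2.54 = 165.1 cm.
Mifflin-St Jeor (female): BMR = 10(150) + 6.25(165.1) − 5(62) − 161 = 1500 + 1031.875 − 310 − 161 = 2060.875 kcal/day.
TEE = 2060.875 × 1.2 = 2473.05 kcal/day.
With stress factor 1.35: 2473.05 × 1.35 = 3338.6175 kcal/day.
Carbohydrate energy = 35% × 3338.6175 = 1168.5161 kcal.
Carbohydrate = 1168.5161 ÷ 4 kcal/g = 292.129 g.

292 g/day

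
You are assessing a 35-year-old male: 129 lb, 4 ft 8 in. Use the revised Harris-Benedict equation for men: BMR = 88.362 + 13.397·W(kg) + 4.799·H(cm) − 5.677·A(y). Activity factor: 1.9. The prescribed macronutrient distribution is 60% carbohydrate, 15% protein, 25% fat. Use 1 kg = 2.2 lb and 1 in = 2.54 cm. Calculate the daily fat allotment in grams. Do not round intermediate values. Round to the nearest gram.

72 g/day

Convert to metric: weight = 129 ÷ 2.2 = 58.6364 kg; height = (4×12 + 8) × 2.54 = 56 × 2.54 = 142.24 cm.
Harris-Benedict: BMR = 88.362 + 13.397(58.6364) + 4.799(142.24) − 5.677(35) = 1357.8281 kcal/day.
TEE = 1357.8281 × 1.9 = 2579.8734 kcal/day.
Fat energy = 25% × 2579.8734 = 644.9684 kcal.
Fat = 644.9684 ÷ 9 kcal/g = 71.6632 g.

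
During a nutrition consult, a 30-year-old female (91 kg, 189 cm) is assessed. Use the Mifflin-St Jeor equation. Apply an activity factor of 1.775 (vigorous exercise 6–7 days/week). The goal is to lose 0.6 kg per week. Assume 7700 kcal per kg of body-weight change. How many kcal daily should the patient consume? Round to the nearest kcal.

2500 kcal daily

Mifflin-St Jeor (female): BMR = 10(91) + 6.25(189) − 5(30) − 161 = 910 + 1181.25 − 150 − 161 = 1780.25 kcal/day.
TEE = 1780.25 × 1.775 = 3159.9438 kcal/day.
Required daily deficit = 0.6 × 7700 ÷ 7 = 660 kcal/day.
Target intake = 3159.9438 − 660 = 2499.9438 kcal/day.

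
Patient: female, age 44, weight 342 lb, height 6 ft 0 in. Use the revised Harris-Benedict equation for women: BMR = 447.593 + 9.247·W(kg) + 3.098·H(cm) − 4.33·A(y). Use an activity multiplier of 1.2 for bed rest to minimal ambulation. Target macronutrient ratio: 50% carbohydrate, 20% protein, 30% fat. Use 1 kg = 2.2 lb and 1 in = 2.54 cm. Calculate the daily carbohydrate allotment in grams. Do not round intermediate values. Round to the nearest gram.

339 g/day

Convert to metric: weight = 342 ÷ 2.2 = 155.4545 kg; height = (6×12 + 0) × 2.54 = 72 × 2.54 = 182.88 cm.
Harris-Benedict: BMR = 447.593 + 9.247(155.4545) + 3.098(182.88) − 4.33(44) = 2261.1234 kcal/day.
TEE = 2261.1234 × 1.2 = 2713.3481 kcal/day.
Carbohydrate energy = 50% × 2713.3481 = 1356.6741 kcal.
Carbohydrate = 1356.6741 ÷ 4 kcal/g = 339.1685 g.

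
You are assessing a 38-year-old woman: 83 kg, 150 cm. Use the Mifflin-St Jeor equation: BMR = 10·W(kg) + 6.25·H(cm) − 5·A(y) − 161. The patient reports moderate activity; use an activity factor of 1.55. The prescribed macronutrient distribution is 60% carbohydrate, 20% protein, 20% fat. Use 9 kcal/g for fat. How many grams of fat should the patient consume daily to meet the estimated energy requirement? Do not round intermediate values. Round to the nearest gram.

49 g/day

Mifflin-St Jeor (female): BMR = 10(83) + 6.25(150) − 5(38) − 161 = 830 + 937.5 − 190 − 161 = 1416.5 kcal/day.
TEE = 1416.5 × 1.55 = 2195.575 kcal/day.
Fat energy = 20% × 2195.575 = 439.115 kcal.
Fat = 439.115 ÷ 9 kcal/g = 48.7906 g.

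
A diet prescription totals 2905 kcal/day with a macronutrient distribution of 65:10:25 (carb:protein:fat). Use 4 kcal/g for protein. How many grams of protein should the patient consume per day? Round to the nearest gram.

73 g/day

Protein energy = 10% × 2905 = 290.5 kcal.
At 4 kcal/g: 290.5 ÷ 4 = 72.625 g.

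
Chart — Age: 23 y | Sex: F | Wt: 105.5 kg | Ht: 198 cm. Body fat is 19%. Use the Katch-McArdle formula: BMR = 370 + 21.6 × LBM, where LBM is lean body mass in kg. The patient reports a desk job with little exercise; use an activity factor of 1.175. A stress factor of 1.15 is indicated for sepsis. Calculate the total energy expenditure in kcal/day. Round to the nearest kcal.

LBM = 105.5 × (1 − 0.19) = 85.455 kg. Katch-McArdle: BMR = 370 + 21.6 × 85.455 = 2215.828 kcal/day.
TEE = BMR × activity factor = 2215.828 × 1.175 = 2603.5979 kcal/day.
Apply stress factor: 2603.5979 × 1.15 = 2994.1376 kcal/day.

2994 kcal/day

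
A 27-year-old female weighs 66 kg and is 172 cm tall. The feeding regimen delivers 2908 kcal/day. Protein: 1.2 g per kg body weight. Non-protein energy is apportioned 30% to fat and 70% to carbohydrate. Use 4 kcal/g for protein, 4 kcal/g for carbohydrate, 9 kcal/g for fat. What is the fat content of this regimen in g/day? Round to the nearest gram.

86 g/day

Protein = 1.2 × 66 = 79.2 g → 79.2 × 4 = 316.8 kcal.
Non-protein calories = 2908 − 316.8 = 2591.2 kcal.
Fat: 30% × 2591.2 = 777.36 kcal; carbohydrate: 1813.84 kcal.
Fat: 777.36 kcal ÷ 9 kcal/g = 86.3733 g.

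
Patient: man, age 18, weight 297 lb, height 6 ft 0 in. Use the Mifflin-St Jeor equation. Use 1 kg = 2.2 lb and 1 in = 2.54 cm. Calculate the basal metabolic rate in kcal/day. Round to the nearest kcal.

Convert to metric: weight = 297 ÷ 2.2 = 135 kg; height = (6×12 + 0) × 2.54 = 72 × 2.54 = 182.88 cm.
Mifflin-St Jeor (male): BMR = 10(135) + 6.25(182.88) − 5(18) + 5 = 1350 + 1143 − 90 + 5 = 2408 kcal/day.

2408 kcal/day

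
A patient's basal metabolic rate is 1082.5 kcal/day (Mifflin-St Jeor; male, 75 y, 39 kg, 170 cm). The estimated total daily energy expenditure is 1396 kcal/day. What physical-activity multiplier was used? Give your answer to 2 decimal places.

1.29

Activity factor = TEE ÷ BMR = 1396 ÷ 1082.5 = 1.29.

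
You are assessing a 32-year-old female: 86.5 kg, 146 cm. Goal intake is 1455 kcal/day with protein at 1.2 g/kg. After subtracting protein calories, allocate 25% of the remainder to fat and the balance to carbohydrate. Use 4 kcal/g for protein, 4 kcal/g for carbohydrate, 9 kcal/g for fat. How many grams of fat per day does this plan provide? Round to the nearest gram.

Protein = 1.2 × 86.5 = 103.8 g → 103.8 × 4 = 415.2 kcal.
Non-protein calories = 1455 − 415.2 = 1039.8 kcal.
Fat: 25% × 1039.8 = 259.95 kcal; carbohydrate: 779.85 kcal.
Fat: 259.95 kcal ÷ 9 kcal/g = 28.8833 g.

29 g/day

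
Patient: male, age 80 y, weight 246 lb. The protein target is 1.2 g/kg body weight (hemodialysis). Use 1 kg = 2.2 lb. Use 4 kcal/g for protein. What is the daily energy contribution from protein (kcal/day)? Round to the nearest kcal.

537 kcal/day

Weight in kg = 246 ÷ 2.2 = 111.8182 kg.
Protein = 1.2 g/kg × 111.8182 kg = 134.1818 g/day.
Protein energy = 134.1818 g × 4 kcal/g = 536.7273 kcal/day.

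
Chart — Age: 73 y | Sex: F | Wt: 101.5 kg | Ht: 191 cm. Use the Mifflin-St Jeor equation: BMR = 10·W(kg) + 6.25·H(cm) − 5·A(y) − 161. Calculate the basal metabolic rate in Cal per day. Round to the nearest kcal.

1683 Cal per day

Mifflin-St Jeor (female): BMR = 10(101.5) + 6.25(191) − 5(73) − 161 = 1015 + 1193.75 − 365 − 161 = 1682.75 kcal/day.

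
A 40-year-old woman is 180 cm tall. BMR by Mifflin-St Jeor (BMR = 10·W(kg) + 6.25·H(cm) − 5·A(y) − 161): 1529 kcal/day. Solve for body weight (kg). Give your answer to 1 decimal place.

1529 = 10·W + 6.25(180) − 5(40) − 161
10·W = 1529 − 764 = 765, so W = 76.5 kg.

76.5 kg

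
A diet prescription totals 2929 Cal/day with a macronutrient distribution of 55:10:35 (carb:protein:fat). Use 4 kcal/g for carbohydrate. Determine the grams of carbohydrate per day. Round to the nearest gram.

Carbohydrate energy = 55% × 2929 = 1610.95 kcal.
At 4 kcal/g: 1610.95 ÷ 4 = 402.7375 g.

403 g/day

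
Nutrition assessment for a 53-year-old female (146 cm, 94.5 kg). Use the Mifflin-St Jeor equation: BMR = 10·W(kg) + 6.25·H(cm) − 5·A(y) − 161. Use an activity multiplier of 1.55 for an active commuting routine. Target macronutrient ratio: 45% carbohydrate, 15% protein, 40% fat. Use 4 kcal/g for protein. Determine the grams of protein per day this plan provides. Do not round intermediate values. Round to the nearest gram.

83 g/day

Mifflin-St Jeor (female): BMR = 10(94.5) + 6.25(146) − 5(53) − 161 = 945 + 912.5 − 265 − 161 = 1431.5 kcal/day.
TEE = 1431.5 × 1.55 = 2218.825 kcal/day.
Protein energy = 15% × 2218.825 = 332.8238 kcal.
Protein = 332.8238 ÷ 4 kcal/g = 83.2059 g.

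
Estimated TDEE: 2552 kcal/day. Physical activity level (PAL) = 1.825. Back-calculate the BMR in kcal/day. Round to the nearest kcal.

BMR = TEE ÷ activity factor = 2552 ÷ 1.825 = 1398.3562 kcal/day.

1398 kcal/day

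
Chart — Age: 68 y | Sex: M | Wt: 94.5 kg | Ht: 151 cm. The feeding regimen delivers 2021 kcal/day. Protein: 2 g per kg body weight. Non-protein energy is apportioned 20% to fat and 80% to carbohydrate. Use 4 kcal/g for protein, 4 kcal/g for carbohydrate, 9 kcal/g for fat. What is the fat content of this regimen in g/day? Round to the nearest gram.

28 g/day

Protein = 2 × 94.5 = 189 g → 189 × 4 = 756 kcal.
Non-protein calories = 2021 − 756 = 1265 kcal.
Fat: 20% × 1265 = 253 kcal; carbohydrate: 1012 kcal.
Fat: 253 kcal ÷ 9 kcal/g = 28.1111 g.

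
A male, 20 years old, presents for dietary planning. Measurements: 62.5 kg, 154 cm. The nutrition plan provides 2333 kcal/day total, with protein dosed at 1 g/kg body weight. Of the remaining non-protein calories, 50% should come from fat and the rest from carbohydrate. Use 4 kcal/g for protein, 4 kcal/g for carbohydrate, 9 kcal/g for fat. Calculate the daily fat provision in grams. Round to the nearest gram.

116 g/day

Protein = 1 × 62.5 = 62.5 g → 62.5 × 4 = 250 kcal.
Non-protein calories = 2333 − 250 = 2083 kcal.
Fat: 50% × 2083 = 1041.5 kcal; carbohydrate: 1041.5 kcal.
Fat: 1041.5 kcal ÷ 9 kcal/g = 115.7222 g.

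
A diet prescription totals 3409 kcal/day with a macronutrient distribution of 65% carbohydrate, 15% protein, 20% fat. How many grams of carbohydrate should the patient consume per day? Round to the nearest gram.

Carbohydrate energy = 65% × 3409 = 2215.85 kcal.
At 4 kcal/g: 2215.85 ÷ 4 = 553.9625 g.

554 g/day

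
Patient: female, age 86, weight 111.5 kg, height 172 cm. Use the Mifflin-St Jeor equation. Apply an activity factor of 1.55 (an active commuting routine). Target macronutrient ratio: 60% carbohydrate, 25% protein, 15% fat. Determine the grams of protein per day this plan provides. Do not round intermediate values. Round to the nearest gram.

Mifflin-St Jeor (female): BMR = 10(111.5) + 6.25(172) − 5(86) − 161 = 1115 + 1075 − 430 − 161 = 1599 kcal/day.
TEE = 1599 × 1.55 = 2478.45 kcal/day.
Protein energy = 25% × 2478.45 = 619.6125 kcal.
Protein = 619.6125 ÷ 4 kcal/g = 154.9031 g.

155 g/day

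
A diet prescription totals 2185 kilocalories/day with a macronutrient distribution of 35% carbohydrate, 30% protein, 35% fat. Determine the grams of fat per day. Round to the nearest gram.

85 g/day

Fat energy = 35% × 2185 = 764.75 kcal.
At 9 kcal/g: 764.75 ÷ 9 = 84.9722 g.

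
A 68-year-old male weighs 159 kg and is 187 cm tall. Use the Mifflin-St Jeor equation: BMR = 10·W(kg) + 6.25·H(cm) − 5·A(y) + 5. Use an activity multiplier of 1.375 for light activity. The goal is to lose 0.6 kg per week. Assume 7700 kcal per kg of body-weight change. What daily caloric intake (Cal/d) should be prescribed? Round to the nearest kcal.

Mifflin-St Jeor (male): BMR = 10(159) + 6.25(187) − 5(68) + 5 = 1590 + 1168.75 − 340 + 5 = 2423.75 kcal/day.
TEE = 2423.75 × 1.375 = 3332.6563 kcal/day.
Required daily deficit = 0.6 × 7700 ÷ 7 = 660 kcal/day.
Target intake = 3332.6563 − 660 = 2672.6563 kcal/day.

2673 Cal/d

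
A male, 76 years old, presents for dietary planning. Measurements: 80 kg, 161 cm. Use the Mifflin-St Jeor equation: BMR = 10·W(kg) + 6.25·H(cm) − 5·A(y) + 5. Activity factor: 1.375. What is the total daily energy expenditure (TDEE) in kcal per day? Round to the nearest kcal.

Mifflin-St Jeor (male): BMR = 10(80) + 6.25(161) − 5(76) + 5 = 800 + 1006.25 − 380 + 5 = 1431.25 kcal/day.
TEE = BMR × activity factor = 1431.25 × 1.375 = 1967.9688 kcal/day.

1968 kcal per day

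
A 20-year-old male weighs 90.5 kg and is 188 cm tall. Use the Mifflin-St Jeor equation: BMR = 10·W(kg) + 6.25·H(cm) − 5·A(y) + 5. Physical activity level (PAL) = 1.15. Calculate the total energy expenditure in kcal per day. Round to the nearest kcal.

2283 kcal per day

Mifflin-St Jeor (male): BMR = 10(90.5) + 6.25(188) − 5(20) + 5 = 905 + 1175 − 100 + 5 = 1985 kcal/day.
TEE = BMR × activity factor = 1985 × 1.15 = 2282.75 kcal/day.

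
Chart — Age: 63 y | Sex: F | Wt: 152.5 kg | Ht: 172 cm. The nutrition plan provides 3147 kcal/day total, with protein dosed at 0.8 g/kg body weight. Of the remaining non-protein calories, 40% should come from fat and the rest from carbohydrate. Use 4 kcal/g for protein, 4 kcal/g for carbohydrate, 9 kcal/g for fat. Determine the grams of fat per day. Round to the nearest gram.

118 g/day

Protein = 0.8 × 152.5 = 122 g → 122 × 4 = 488 kcal.
Non-protein calories = 3147 − 488 = 2659 kcal.
Fat: 40% × 2659 = 1063.6 kcal; carbohydrate: 1595.4 kcal.
Fat: 1063.6 kcal ÷ 9 kcal/g = 118.1778 g.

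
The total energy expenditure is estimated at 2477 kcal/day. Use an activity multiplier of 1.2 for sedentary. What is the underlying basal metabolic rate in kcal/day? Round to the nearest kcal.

BMR = TEE ÷ activity factor = 2477 ÷ 1.2 = 2064.1667 kcal/day.

2064 kcal/day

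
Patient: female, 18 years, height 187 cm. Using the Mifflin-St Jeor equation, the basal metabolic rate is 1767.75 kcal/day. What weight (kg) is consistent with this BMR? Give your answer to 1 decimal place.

1767.75 = 10·W + 6.25(187) − 5(18) − 161
10·W = 1767.75 − 917.75 = 850, so W = 85 kg.

85.0 kg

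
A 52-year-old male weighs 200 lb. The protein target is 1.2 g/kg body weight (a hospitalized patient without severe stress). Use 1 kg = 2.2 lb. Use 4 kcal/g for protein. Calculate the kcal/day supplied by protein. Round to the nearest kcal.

Weight in kg = 200 ÷ 2.2 = 90.9091 kg.
Protein = 1.2 g/kg × 90.9091 kg = 109.0909 g/day.
Protein energy = 109.0909 g × 4 kcal/g = 436.3636 kcal/day.

436 kcal/day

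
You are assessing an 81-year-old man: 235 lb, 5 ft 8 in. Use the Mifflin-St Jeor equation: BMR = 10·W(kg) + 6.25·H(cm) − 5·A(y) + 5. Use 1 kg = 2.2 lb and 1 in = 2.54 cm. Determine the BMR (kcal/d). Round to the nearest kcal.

Convert to metric: weight = 235 ÷ 2.2 = 106.8182 kg; height = (5×12 + 8) × 2.54 = 68 × 2.54 = 172.72 cm.
Mifflin-St Jeor (male): BMR = 10(106.8182) + 6.25(172.72) − 5(81) + 5 = 1068.1818 + 1079.5 − 405 + 5 = 1747.6818 kcal/day.

1748 kcal/d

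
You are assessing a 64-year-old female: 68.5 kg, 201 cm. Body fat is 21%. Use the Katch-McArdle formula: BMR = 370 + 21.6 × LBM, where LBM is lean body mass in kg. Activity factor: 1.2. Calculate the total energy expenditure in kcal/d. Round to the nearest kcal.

LBM = 68.5 × (1 − 0.21) = 54.115 kg. Katch-McArdle: BMR = 370 + 21.6 × 54.115 = 1538.884 kcal/day.
TEE = BMR × activity factor = 1538.884 × 1.2 = 1846.6608 kcal/day.

1847 kcal/d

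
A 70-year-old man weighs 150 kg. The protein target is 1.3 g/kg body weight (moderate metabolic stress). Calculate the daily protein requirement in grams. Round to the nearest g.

Protein = 1.3 g/kg × 150 kg = 195 g/day.

195 g/day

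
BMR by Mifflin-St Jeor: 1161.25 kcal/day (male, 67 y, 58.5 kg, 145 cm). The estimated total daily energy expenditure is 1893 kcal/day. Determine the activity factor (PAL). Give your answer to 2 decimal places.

Activity factor = TEE ÷ BMR = 1893 ÷ 1161.25 = 1.63.

1.63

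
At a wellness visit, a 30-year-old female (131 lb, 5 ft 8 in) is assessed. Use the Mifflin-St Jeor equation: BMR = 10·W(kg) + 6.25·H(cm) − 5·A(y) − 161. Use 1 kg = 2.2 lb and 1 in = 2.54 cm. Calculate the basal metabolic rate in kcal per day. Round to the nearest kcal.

1364 kcal per day

Convert to metric: weight = 131 ÷ 2.2 = 59.5455 kg; height = (5×12 + 8) × 2.54 = 68 × 2.54 = 172.72 cm.
Mifflin-St Jeor (female): BMR = 10(59.5455) + 6.25(172.72) − 5(30) − 161 = 595.4545 + 1079.5 − 150 − 161 = 1363.9545 kcal/day.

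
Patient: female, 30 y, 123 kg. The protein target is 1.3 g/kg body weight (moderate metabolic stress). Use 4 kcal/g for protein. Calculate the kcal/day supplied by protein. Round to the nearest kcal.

640 kcal/day

Protein = 1.3 g/kg × 123 kg = 159.9 g/day.
Protein energy = 159.9 g × 4 kcal/g = 639.6 kcal/day.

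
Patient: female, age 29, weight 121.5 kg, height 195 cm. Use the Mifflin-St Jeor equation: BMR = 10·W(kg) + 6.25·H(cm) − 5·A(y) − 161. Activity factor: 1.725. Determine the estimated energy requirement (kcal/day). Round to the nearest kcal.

3670 kcal/day

Mifflin-St Jeor (female): BMR = 10(121.5) + 6.25(195) − 5(29) − 161 = 1215 + 1218.75 − 145 − 161 = 2127.75 kcal/day.
TEE = BMR × activity factor = 2127.75 × 1.725 = 3670.3688 kcal/day.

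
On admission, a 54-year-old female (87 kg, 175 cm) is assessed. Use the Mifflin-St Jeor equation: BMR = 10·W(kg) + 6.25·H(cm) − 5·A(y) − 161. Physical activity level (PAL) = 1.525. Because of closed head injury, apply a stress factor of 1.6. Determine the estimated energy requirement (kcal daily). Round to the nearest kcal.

Mifflin-St Jeor (female): BMR = 10(87) + 6.25(175) − 5(54) − 161 = 870 + 1093.75 − 270 − 161 = 1532.75 kcal/day.
TEE = BMR × activity factor = 1532.75 × 1.525 = 2337.4438 kcal/day.
Apply stress factor: 2337.4438 × 1.6 = 3739.91 kcal/day.

3740 kcal daily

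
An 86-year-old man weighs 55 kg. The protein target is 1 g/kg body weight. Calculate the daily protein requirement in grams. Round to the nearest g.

55 g/day

Protein = 1 g/kg × 55 kg = 55 g/day.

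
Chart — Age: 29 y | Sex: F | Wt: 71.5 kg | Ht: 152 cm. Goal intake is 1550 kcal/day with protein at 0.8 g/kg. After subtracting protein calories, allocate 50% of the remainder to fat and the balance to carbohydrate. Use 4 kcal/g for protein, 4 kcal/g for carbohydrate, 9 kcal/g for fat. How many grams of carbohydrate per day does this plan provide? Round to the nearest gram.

Protein = 0.8 × 71.5 = 57.2 g → 57.2 × 4 = 228.8 kcal.
Non-protein calories = 1550 − 228.8 = 1321.2 kcal.
Fat: 50% × 1321.2 = 660.6 kcal; carbohydrate: 660.6 kcal.
Carbohydrate: 660.6 kcal ÷ 4 kcal/g = 165.15 g.

165 g/day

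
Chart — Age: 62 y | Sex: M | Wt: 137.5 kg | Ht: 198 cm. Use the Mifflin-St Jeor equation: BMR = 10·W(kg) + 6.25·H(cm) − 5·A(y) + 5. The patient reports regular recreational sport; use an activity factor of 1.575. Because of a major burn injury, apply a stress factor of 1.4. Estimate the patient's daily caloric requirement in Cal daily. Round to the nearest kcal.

Mifflin-St Jeor (male): BMR = 10(137.5) + 6.25(198) − 5(62) + 5 = 1375 + 1237.5 − 310 + 5 = 2307.5 kcal/day.
TEE = BMR × activity factor = 2307.5 × 1.575 = 3634.3125 kcal/day.
Apply stress factor: 3634.3125 × 1.4 = 5088.0375 kcal/day.

5088 Cal daily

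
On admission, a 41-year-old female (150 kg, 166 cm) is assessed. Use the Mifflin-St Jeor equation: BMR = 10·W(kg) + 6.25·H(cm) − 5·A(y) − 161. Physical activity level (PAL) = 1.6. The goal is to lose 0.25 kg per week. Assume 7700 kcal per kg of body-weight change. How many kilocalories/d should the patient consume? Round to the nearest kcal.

Mifflin-St Jeor (female): BMR = 10(150) + 6.25(166) − 5(41) − 161 = 1500 + 1037.5 − 205 − 161 = 2171.5 kcal/day.
TEE = 2171.5 × 1.6 = 3474.4 kcal/day.
Required daily deficit = 0.25 × 7700 ÷ 7 = 275 kcal/day.
Target intake = 3474.4 − 275 = 3199.4 kcal/day.

3199 kilocalories/d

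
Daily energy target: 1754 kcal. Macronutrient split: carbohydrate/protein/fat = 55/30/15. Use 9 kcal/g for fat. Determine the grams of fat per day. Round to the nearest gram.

Fat energy = 15% × 1754 = 263.1 kcal.
At 9 kcal/g: 263.1 ÷ 9 = 29.2333 g.

29 g/day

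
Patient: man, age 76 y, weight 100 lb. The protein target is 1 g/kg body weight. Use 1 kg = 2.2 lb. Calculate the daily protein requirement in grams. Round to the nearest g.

45 g/day

Weight in kg = 100 ÷ 2.2 = 45.4545 kg.
Protein = 1 g/kg × 45.4545 kg = 45.4545 g/day.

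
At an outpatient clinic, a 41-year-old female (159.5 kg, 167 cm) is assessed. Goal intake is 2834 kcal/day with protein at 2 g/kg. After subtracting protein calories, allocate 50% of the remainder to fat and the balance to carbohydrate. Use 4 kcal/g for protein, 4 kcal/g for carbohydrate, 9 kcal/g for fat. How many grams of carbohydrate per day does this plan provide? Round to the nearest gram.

Protein = 2 × 159.5 = 319 g → 319 × 4 = 1276 kcal.
Non-protein calories = 2834 − 1276 = 1558 kcal.
Fat: 50% × 1558 = 779 kcal; carbohydrate: 779 kcal.
Carbohydrate: 779 kcal ÷ 4 kcal/g = 194.75 g.

195 g/day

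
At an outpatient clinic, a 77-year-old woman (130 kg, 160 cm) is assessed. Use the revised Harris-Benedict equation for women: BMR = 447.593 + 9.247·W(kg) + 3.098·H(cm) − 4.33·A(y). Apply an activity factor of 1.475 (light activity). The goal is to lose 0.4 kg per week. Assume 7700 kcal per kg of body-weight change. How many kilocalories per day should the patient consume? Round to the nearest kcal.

2233 kilocalories per day

Harris-Benedict: BMR = 447.593 + 9.247(130) + 3.098(160) − 4.33(77) = 1811.973 kcal/day.
TEE = 1811.973 × 1.475 = 2672.6602 kcal/day.
Required daily deficit = 0.4 × 7700 ÷ 7 = 440 kcal/day.
Target intake = 2672.6602 − 440 = 2232.6602 kcal/day.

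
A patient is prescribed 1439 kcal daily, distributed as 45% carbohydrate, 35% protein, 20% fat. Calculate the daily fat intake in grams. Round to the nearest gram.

32 g/day

Fat energy = 20% × 1439 = 287.8 kcal.
At 9 kcal/g: 287.8 ÷ 9 = 31.9778 g.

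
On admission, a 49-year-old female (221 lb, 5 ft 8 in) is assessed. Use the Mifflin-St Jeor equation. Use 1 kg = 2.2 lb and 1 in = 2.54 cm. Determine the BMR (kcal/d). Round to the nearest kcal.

1678 kcal/d

Convert to metric: weight = 221 ÷ 2.2 = 100.4545 kg; height = (5×12 + 8) × 2.54 = 68 × 2.54 = 172.72 cm.
Mifflin-St Jeor (female): BMR = 10(100.4545) + 6.25(172.72) − 5(49) − 161 = 1004.5455 + 1079.5 − 245 − 161 = 1678.0455 kcal/day.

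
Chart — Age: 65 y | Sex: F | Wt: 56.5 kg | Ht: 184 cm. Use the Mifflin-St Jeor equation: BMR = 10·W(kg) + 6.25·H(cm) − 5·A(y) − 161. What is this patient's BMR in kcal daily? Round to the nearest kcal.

1229 kcal daily

Mifflin-St Jeor (female): BMR = 10(56.5) + 6.25(184) − 5(65) − 161 = 565 + 1150 − 325 − 161 = 1229 kcal/day.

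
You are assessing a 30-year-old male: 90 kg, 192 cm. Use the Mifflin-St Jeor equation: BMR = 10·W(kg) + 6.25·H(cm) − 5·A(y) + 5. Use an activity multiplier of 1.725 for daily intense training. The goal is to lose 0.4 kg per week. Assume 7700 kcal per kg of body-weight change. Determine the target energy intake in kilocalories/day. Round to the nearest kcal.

2932 kilocalories/day

Mifflin-St Jeor (male): BMR = 10(90) + 6.25(192) − 5(30) + 5 = 900 + 1200 − 150 + 5 = 1955 kcal/day.
TEE = 1955 × 1.725 = 3372.375 kcal/day.
Required daily deficit = 0.4 × 7700 ÷ 7 = 440 kcal/day.
Target intake = 3372.375 − 440 = 2932.375 kcal/day.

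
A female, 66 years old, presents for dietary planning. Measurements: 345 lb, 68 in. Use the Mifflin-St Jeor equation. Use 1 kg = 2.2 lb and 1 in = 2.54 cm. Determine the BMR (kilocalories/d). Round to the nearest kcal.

2157 kilocalories/d

Convert to metric: weight = 345 ÷ 2.2 = 156.8182 kg; height = 68 × 2.54 = 172.72 cm.
Mifflin-St Jeor (female): BMR = 10(156.8182) + 6.25(172.72) − 5(66) − 161 = 1568.1818 + 1079.5 − 330 − 161 = 2156.6818 kcal/day.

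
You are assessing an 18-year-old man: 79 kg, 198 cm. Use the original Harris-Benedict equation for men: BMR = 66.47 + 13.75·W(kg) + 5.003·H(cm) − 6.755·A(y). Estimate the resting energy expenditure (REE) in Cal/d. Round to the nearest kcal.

Harris-Benedict: BMR = 66.47 + 13.75(79) + 5.003(198) − 6.755(18) = 2021.724 kcal/day.

2022 Cal/d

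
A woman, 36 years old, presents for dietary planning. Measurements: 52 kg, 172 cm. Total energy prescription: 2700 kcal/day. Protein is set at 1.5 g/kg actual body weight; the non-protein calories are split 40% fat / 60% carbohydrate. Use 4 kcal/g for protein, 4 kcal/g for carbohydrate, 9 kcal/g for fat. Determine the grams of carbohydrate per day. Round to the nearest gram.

Protein = 1.5 × 52 = 78 g → 78 × 4 = 312 kcal.
Non-protein calories = 2700 − 312 = 2388 kcal.
Fat: 40% × 2388 = 955.2 kcal; carbohydrate: 1432.8 kcal.
Carbohydrate: 1432.8 kcal ÷ 4 kcal/g = 358.2 g.

358 g/day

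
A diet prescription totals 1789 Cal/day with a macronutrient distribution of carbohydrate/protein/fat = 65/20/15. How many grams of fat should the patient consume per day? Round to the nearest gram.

30 g/day

Fat energy = 15% × 1789 = 268.35 kcal.
At 9 kcal/g: 268.35 ÷ 9 = 29.8167 g.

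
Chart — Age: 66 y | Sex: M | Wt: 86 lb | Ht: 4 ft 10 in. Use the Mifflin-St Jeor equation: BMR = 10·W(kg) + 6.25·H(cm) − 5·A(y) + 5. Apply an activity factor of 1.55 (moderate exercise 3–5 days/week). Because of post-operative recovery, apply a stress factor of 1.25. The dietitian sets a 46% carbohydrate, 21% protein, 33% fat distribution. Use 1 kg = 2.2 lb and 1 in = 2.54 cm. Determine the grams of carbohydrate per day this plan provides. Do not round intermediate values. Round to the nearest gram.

220 g/day

Convert to metric: weight = 86 ÷ 2.2 = 39.0909 kg; height = (4×12 + 10) × 2.54 = 58 × 2.54 = 147.32 cm.
Mifflin-St Jeor (male): BMR = 10(39.0909) + 6.25(147.32) − 5(66) + 5 = 390.9091 + 920.75 − 330 + 5 = 986.6591 kcal/day.
TEE = 986.6591 × 1.55 = 1529.3216 kcal/day.
With stress factor 1.25: 1529.3216 × 1.25 = 1911.652 kcal/day.
Carbohydrate energy = 46% × 1911.652 = 879.3599 kcal.
Carbohydrate = 879.3599 ÷ 4 kcal/g = 219.84 g.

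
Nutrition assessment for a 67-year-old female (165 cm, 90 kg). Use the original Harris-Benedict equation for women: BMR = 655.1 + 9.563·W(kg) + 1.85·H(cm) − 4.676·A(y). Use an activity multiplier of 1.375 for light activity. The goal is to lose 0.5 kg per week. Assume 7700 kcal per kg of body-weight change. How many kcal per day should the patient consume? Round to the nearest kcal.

1523 kcal per day

Harris-Benedict: BMR = 655.1 + 9.563(90) + 1.85(165) − 4.676(67) = 1507.728 kcal/day.
TEE = 1507.728 × 1.375 = 2073.126 kcal/day.
Required daily deficit = 0.5 × 7700 ÷ 7 = 550 kcal/day.
Target intake = 2073.126 − 550 = 1523.126 kcal/day.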